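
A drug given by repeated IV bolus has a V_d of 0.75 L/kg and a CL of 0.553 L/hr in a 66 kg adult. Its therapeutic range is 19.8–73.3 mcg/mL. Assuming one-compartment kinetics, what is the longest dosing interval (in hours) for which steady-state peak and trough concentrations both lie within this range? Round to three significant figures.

Total Vd = 0.75 × 66 = 49.50 L
k = CL / Vd = 0.5530 / 49.50 = 0.01117 h⁻¹
Between IV bolus doses, concentration decays as C = C₀·e^(−kτ), so C_peak/C_trough = e^(kτ).
τ_max = ln(C_peak/C_trough) / k = ln(73.3/19.8) / 0.01117 = 1.309 / 0.01117 = 117.2 h

117 h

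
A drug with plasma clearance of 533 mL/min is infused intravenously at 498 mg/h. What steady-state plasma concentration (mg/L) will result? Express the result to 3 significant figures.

CL = 533 mL/min × 60/1000 = 31.98 L/h
Css = rate / CL = 498 / 31.98 = 15.57 mg/L

15.6 mg/L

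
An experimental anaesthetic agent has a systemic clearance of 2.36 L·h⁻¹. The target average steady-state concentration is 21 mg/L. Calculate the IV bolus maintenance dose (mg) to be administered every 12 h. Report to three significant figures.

595 mg

D = CL × Css × τ = 2.360 × 21 × 12 = 594.7 mg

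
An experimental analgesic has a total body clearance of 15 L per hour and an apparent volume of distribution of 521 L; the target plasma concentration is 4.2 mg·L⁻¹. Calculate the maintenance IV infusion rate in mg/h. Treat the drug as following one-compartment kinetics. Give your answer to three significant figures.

Infusion rate = CL · Css = 15.00 L/h × 4.2 mg/L = 63.00 mg/h

63.0 mg/h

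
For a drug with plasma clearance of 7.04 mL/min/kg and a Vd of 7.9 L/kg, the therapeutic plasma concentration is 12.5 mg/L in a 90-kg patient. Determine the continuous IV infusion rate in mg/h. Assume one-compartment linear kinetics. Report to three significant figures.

CL = 7.04 mL/min/kg × 90 kg = 633.6 mL/min = 633.6 × 60/1000 = 38.02 L/h
Maintenance depends on clearance, not Vd — rate in must match rate out.
R₀ = 38.02 × 12.5 = 475.3 mg/h

475 mg/h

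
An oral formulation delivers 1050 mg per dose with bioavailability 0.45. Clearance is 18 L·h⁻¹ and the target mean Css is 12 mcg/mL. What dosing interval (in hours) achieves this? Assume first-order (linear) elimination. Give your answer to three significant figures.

2.19 h

F·D/τ = CL·Css → τ = F·D / (CL·Css).
τ = 0.45 × 1050 / (18 × 12) = 2.188 h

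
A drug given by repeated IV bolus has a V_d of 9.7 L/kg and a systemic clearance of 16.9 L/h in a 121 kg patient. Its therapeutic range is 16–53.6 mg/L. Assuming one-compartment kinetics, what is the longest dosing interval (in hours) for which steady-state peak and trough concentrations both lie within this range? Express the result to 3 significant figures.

Vd = 9.7 L/kg × 121 kg = 1174 L
k = CL / Vd = 16.90 / 1174 = 0.01440 h⁻¹
Between IV bolus doses, concentration decays as C = C₀·e^(−kτ), so C_peak/C_trough = e^(kτ).
τ_max = ln(C_peak/C_trough) / k = ln(53.6/16) / 0.01440 = 1.209 / 0.01440 = 83.96 h

84.0 h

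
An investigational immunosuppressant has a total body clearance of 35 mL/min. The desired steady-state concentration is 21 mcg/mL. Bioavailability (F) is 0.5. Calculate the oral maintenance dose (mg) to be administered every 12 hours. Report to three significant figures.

1060 mg

CL = 35 mL/min × 60/1000 = 2.100 L/h
At steady state, dose per interval replaces the amount cleared in that interval: F·D/τ = CL·Css.
D = CL × Css × τ / F = 2.100 × 21 × 12 / 0.5 = 1058 mg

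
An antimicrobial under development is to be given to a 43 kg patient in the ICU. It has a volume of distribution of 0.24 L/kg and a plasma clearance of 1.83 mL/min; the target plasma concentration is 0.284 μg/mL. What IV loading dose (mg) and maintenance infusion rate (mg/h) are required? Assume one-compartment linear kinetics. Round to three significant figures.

(a) 2.93 mg; (b) 0.0312 mg/h

Vd = 0.24 L/kg × 43 kg = 10.32 L
LD = Vd · C_target = 10.32 × 0.284 = 2.931 mg
Convert clearance: 1.83 mL/min × 60 min/h ÷ 1000 mL/L = 0.1098 L/h
Maintenance: replace elimination → rate = CL × Css = 0.1098 × 0.284 = 0.03118 mg/h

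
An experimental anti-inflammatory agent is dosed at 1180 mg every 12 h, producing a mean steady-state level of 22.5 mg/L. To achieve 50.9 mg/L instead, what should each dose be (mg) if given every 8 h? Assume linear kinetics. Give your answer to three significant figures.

For first-order elimination, Css ∝ F·D/(CL·τ); F and CL are unchanged, so Css ∝ D/τ.
D₂ = D₁ × (Css,target / Css,current) × (τ₂/τ₁) = 1180 × (50.9/22.5) × (8/12) = 1780 mg

1780 mg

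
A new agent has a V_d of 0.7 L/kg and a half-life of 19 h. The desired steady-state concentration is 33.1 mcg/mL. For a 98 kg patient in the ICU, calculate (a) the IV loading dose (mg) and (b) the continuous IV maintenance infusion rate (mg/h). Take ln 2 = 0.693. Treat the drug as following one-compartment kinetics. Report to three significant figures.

(a) 2270 mg; (b) 82.8 mg/h

Total Vd = 0.7 × 98 = 68.60 L
LD = Vd × C = 68.60 × 33.1 = 2271 mg
CL = 0.693 × Vd / t½ = 0.693 × 68.60 / 19 = 2.502 L/h
Infusion rate = CL × Css = 2.502 × 33.1 = 82.82 mg/h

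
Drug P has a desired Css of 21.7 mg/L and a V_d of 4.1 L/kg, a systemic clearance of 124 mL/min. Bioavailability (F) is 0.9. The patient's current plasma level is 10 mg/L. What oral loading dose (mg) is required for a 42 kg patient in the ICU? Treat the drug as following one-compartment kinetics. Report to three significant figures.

Vd = 4.1 L/kg × 42 kg = 172.2 L
LD is governed by Vd — clearance does not enter the loading-dose calculation.
Concentration deficit ΔC = 21.7 − 10 = 11.70 mg/L
LD = Vd × ΔC / F = 172.2 × 11.70 / 0.9 = 2239 mg

2240 mg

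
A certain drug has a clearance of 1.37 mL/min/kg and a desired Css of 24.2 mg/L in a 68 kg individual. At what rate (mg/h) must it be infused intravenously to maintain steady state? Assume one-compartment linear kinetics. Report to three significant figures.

CL = 1.37 mL/min/kg × 68 kg = 93.16 mL/min = 93.16 × 60/1000 = 5.590 L/h
Infusion rate = CL · Css = 5.590 L/h × 24.2 mg/L = 135.3 mg/h

135 mg/h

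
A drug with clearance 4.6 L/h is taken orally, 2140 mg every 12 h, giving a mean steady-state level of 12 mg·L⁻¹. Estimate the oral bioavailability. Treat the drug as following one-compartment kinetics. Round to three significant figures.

F·D/τ = CL·Css at steady state → F = CL·Css·τ / D.
F = 4.6 × 12 × 12 / 2140 = 0.310

0.310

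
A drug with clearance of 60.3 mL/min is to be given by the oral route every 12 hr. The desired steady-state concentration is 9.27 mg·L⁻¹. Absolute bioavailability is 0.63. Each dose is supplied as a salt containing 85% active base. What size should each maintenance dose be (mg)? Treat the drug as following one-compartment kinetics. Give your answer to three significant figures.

CL = 60.3 mL/min × 60/1000 = 3.618 L/h
D = CL × Css × τ / F / S = 3.618 × 9.27 × 12 / 0.63 / 0.85 = 751.6 mg

752 mg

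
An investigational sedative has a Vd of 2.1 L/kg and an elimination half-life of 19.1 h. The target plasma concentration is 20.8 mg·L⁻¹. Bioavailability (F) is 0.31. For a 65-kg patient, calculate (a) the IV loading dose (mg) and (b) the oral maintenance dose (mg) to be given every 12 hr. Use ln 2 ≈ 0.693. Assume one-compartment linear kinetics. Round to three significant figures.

(a) 2840 mg; (b) 3990 mg

Total Vd = 2.1 × 65 = 136.5 L
LD = Vd × C = 136.5 × 20.8 = 2839 mg
CL = 0.693 × Vd / t½ = 0.693 × 136.5 / 19.1 = 4.953 L/h
D = CL × Css × τ / F = 4.953 × 20.8 × 12 / 0.31 = 3988 mg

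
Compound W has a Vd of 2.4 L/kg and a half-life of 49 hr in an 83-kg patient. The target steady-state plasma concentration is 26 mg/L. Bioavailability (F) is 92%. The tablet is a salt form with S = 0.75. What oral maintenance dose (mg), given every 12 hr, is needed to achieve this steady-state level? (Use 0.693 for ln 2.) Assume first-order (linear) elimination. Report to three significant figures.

1270 mg

Total Vd = 2.4 × 83 = 199.2 L
CL = 0.693 × Vd / t½ = 0.693 × 199.2 / 49 = 2.817 L/h
D = CL × Css × τ / F / S = 2.817 × 26 × 12 / 0.92 / 0.75 = 1274 mg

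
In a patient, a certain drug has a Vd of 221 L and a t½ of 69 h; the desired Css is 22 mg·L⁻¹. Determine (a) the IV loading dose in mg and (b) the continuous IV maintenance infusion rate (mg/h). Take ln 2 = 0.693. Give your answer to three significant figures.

LD = Vd × C = 221.0 × 22 = 4862 mg
CL = 0.693 × Vd / t½ = 0.693 × 221.0 / 69 = 2.220 L/h
Infusion rate = CL × Css = 2.220 × 22 = 48.84 mg/h

(a) 4860 mg; (b) 48.8 mg/h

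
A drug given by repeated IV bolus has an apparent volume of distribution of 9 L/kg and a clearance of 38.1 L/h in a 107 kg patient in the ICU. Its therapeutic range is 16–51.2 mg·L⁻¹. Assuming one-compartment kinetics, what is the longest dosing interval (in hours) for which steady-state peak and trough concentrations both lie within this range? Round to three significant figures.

Vd = 9 L/kg × 107 kg = 963.0 L
k = CL / Vd = 38.10 / 963.0 = 0.03956 h⁻¹
Between IV bolus doses, concentration decays as C = C₀·e^(−kτ), so C_peak/C_trough = e^(kτ).
τ_max = ln(C_peak/C_trough) / k = ln(51.2/16) / 0.03956 = 1.163 / 0.03956 = 29.40 h

29.4 h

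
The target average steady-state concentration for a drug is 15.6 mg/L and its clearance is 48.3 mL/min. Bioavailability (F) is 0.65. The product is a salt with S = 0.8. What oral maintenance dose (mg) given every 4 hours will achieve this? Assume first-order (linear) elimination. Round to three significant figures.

Convert clearance: 48.3 mL/min × 60 min/h ÷ 1000 mL/L = 2.898 L/h
D = CL × Css × τ / F / S = 2.898 × 15.6 × 4 / 0.65 / 0.8 = 347.8 mg

348 mg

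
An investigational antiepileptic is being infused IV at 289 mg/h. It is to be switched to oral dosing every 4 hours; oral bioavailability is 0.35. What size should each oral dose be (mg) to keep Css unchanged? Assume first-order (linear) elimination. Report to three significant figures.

3300 mg

To maintain the same Css, the systemic dosing rate must be unchanged: F·D/τ = infusion rate.
D = rate × τ / F = 289 × 4 / 0.35 = 3303 mg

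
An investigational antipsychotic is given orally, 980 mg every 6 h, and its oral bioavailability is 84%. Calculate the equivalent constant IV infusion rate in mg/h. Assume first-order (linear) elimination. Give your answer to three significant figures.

Equivalent systemic input: infusion rate = F·D/τ.
Rate = 0.84 × 980 / 6 = 137.2 mg/h

137 mg/h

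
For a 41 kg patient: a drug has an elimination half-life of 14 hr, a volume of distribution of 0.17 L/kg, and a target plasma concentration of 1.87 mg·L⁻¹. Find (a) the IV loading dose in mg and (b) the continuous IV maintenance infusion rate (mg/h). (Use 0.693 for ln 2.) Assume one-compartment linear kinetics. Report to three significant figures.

(a) 13.0 mg; (b) 0.645 mg/h

Vd = 0.17 L/kg × 41 kg = 6.970 L
LD = Vd × C = 6.970 × 1.87 = 13.03 mg
CL = 0.693 × Vd / t½ = 0.693 × 6.970 / 14 = 0.3450 L/h
Infusion rate = CL × Css = 0.3450 × 1.87 = 0.6452 mg/h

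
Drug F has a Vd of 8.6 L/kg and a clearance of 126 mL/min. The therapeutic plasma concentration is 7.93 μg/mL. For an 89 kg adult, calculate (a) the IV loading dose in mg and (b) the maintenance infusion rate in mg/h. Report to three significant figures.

(a) 6070 mg; (b) 60.0 mg/h

Vd(total) = 89 kg × 8.6 L/kg = 765.4 L
LD = Vd · C_target = 765.4 × 7.93 = 6070 mg
CL = 126 mL/min × 60/1000 = 7.560 L/h
Maintenance: replace elimination → rate = CL × Css = 7.560 × 7.93 = 59.95 mg/h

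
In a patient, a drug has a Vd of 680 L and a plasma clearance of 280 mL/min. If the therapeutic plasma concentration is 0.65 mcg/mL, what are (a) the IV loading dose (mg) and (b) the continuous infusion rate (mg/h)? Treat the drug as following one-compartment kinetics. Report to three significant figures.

(a) 442 mg; (b) 10.9 mg/h

LD = Vd · C_target = 680.0 × 0.65 = 442.0 mg
Convert clearance: 280 mL/min × 60 min/h ÷ 1000 mL/L = 16.80 L/h
Maintenance infusion rate = CL × Css = 16.80 × 0.65 = 10.92 mg/h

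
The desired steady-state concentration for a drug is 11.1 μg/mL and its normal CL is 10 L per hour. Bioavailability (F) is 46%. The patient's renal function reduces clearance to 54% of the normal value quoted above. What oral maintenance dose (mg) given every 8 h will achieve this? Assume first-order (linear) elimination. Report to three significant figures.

Patient clearance = 0.54 × 10.00 = 5.400 L/h
D = CL × Css × τ / F = 5.400 × 11.1 × 8 / 0.46 = 1042 mg

1040 mg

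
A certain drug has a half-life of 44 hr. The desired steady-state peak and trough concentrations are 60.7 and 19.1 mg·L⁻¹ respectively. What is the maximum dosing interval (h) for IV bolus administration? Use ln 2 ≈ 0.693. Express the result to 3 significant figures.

k = 0.693 / t½ = 0.693 / 44 = 0.01575 h⁻¹
Between IV bolus doses, concentration decays as C = C₀·e^(−kτ), so C_peak/C_trough = e^(kτ).
τ_max = ln(C_peak/C_trough) / k = ln(60.7/19.1) / 0.01575 = 1.156 / 0.01575 = 73.40 h

73.4 h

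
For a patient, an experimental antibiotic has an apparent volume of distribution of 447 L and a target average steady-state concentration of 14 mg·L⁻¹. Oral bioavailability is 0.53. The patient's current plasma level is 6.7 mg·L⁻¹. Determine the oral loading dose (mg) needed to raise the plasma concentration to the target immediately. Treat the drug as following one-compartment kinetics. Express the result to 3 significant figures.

Concentration deficit ΔC = 14 − 6.7 = 7.300 mg/L
LD = Vd × ΔC / F = 447.0 × 7.300 / 0.53 = 6157 mg

6160 mg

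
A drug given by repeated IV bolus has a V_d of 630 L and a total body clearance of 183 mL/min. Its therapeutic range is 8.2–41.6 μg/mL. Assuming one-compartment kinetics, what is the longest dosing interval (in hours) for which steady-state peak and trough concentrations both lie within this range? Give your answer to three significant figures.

93.2 h

CL = 183 mL/min × 60/1000 = 10.98 L/h
k = CL / Vd = 10.98 / 630.0 = 0.01743 h⁻¹
Between IV bolus doses, concentration decays as C = C₀·e^(−kτ), so C_peak/C_trough = e^(kτ).
τ_max = ln(C_peak/C_trough) / k = ln(41.6/8.2) / 0.01743 = 1.624 / 0.01743 = 93.17 h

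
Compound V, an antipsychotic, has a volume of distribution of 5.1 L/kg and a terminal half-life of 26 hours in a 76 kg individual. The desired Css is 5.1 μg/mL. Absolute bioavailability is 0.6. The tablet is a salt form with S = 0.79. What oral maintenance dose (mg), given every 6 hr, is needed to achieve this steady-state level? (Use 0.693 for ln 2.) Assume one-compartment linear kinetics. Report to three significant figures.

667 mg

Total Vd = 5.1 × 76 = 387.6 L
k = 0.693/26 = 0.02665 h⁻¹, so CL = k·Vd = 0.02665 × 387.6 = 10.33 L/h
D = CL × Css × τ / F / S = 10.33 × 5.1 × 6 / 0.6 / 0.79 = 666.9 mg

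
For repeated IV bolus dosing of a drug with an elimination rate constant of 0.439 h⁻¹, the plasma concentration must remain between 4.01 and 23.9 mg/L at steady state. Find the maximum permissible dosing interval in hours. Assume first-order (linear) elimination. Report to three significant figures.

Between IV bolus doses, concentration decays as C = C₀·e^(−kτ), so C_peak/C_trough = e^(kτ).
τ_max = ln(C_peak/C_trough) / k = ln(23.9/4.01) / 0.4390 = 1.785 / 0.4390 = 4.066 h

4.07 h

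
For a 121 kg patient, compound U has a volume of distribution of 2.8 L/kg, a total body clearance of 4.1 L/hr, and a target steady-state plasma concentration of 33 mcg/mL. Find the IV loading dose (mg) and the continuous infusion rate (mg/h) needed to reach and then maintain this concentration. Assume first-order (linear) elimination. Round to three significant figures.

(a) 11200 mg; (b) 135 mg/h

Vd = 2.8 L/kg × 121 kg = 338.8 L
Loading dose = Vd × C = 338.8 × 33 = 11180 mg
Maintenance: replace elimination → rate = CL × Css = 4.100 × 33 = 135.3 mg/h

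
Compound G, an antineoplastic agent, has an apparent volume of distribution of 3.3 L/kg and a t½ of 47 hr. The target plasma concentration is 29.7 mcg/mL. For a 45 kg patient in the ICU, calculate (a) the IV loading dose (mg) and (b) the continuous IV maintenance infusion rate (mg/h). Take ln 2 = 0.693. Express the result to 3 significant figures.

Total Vd = 3.3 × 45 = 148.5 L
LD = Vd × C = 148.5 × 29.7 = 4410 mg
CL = 0.693 × Vd / t½ = 0.693 × 148.5 / 47 = 2.190 L/h
Infusion rate = CL × Css = 2.190 × 29.7 = 65.04 mg/h

(a) 4410 mg; (b) 65.0 mg/h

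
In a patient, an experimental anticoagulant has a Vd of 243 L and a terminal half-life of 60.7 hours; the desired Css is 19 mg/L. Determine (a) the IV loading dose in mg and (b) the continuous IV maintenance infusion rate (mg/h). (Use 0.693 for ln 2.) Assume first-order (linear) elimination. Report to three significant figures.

LD = Vd × C = 243.0 × 19 = 4617 mg
CL = 0.693 × Vd / t½ = 0.693 × 243.0 / 60.7 = 2.774 L/h
Infusion rate = CL × Css = 2.774 × 19 = 52.71 mg/h

(a) 4620 mg; (b) 52.7 mg/h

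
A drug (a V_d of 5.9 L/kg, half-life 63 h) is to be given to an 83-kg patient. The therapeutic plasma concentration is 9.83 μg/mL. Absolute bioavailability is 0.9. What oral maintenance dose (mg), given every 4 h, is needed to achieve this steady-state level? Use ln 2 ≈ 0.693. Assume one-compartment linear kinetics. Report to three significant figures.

235 mg

Vd = 5.9 L/kg × 83 kg = 489.7 L
k = 0.693/63 = 0.01100 h⁻¹, so CL = k·Vd = 0.01100 × 489.7 = 5.387 L/h
D = CL × Css × τ / F = 5.387 × 9.83 × 4 / 0.9 = 235.4 mg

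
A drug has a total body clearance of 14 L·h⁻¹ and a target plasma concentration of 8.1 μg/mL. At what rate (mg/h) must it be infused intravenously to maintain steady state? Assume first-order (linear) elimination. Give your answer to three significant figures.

At steady state, infusion rate equals elimination rate: rate in = CL × Css.
Infusion rate = CL · Css = 14.00 L/h × 8.1 mg/L = 113.4 mg/h

113 mg/h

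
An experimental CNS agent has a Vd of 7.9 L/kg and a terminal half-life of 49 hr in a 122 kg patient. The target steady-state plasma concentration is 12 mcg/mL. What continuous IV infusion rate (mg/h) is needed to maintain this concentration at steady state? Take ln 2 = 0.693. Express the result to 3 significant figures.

Vd(total) = 122 kg × 7.9 L/kg = 963.8 L
CL = 0.693 × Vd / t½ = 0.693 × 963.8 / 49 = 13.63 L/h
Infusion rate = CL × Css = 13.63 × 12 = 163.6 mg/h

164 mg/h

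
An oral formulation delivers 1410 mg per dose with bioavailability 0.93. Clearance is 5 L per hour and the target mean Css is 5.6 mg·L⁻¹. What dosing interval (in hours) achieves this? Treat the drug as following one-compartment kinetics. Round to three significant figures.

F·D/τ = CL·Css → τ = F·D / (CL·Css).
τ = 0.93 × 1410 / (5 × 5.6) = 46.83 h

46.8 h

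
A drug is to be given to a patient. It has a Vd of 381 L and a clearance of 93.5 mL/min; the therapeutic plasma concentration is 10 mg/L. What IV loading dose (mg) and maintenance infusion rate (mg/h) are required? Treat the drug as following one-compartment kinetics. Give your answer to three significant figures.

(a) 3810 mg; (b) 56.1 mg/h

LD = Vd · C_target = 381.0 × 10 = 3810 mg
Convert clearance: 93.5 mL/min × 60 min/h ÷ 1000 mL/L = 5.610 L/h
Maintenance infusion rate = CL × Css = 5.610 × 10 = 56.10 mg/h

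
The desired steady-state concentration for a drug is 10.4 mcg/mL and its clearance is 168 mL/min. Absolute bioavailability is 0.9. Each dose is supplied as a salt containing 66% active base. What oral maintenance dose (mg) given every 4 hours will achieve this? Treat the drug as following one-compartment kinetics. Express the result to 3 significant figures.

CL = 168 mL/min = 168 × 0.06 = 10.08 L/h
D = CL × Css × τ / F / S = 10.08 × 10.4 × 4 / 0.9 / 0.66 = 705.9 mg

706 mg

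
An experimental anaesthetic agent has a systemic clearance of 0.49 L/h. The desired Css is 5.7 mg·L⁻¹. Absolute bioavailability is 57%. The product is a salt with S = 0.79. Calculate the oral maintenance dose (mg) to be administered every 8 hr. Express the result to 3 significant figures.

49.6 mg

At steady state, dose per interval replaces the amount cleared in that interval: F·S·D/τ = CL·Css.
D = CL × Css × τ / F / S = 0.4900 × 5.7 × 8 / 0.57 / 0.79 = 49.62 mg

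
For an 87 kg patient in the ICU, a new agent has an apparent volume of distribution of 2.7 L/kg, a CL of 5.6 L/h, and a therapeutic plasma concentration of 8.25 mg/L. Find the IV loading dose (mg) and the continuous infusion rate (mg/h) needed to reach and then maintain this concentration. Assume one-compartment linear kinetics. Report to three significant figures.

Vd = 2.7 L/kg × 87 kg = 234.9 L
Loading dose = Vd × C = 234.9 × 8.25 = 1938 mg
Maintenance infusion rate = CL × Css = 5.600 × 8.25 = 46.20 mg/h

(a) 1940 mg; (b) 46.2 mg/h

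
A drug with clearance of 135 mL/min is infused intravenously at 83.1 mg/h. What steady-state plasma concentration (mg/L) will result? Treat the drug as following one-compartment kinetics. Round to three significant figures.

CL = 135 mL/min = 135 × 0.06 = 8.100 L/h
Css = rate / CL = 83.1 / 8.100 = 10.26 mg/L

10.3 mg/L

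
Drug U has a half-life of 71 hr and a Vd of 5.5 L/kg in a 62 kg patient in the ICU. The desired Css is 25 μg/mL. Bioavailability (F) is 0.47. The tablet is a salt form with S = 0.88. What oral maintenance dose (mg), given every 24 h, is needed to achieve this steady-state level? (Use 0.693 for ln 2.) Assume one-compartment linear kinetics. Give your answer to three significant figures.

Vd = 5.5 L/kg × 62 kg = 341.0 L
CL = 0.693 × Vd / t½ = 0.693 × 341.0 / 71 = 3.328 L/h
D = CL × Css × τ / F / S = 3.328 × 25 × 24 / 0.47 / 0.88 = 4828 mg

4830 mg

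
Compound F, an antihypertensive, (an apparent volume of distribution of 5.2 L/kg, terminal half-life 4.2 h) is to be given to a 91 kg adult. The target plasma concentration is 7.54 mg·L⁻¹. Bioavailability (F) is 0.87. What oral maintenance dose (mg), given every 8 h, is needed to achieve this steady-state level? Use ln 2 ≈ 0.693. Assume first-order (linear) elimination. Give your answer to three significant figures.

5410 mg

Vd(total) = 91 kg × 5.2 L/kg = 473.2 L
CL = ln 2 · Vd / t½ = 0.693 × 473.2 / 4.2 = 78.08 L/h
D = CL × Css × τ / F = 78.08 × 7.54 × 8 / 0.87 = 5414 mg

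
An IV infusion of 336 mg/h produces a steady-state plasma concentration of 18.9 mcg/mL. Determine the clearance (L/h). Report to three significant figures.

17.8 L/h

At steady state, infusion rate = CL × Css, so CL = rate / Css.
CL = 336 / 18.9 = 17.78 L/h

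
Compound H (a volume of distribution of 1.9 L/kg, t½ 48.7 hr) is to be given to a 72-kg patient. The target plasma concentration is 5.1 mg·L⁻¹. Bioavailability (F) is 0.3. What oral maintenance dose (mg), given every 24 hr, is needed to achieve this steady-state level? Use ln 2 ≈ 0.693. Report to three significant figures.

Vd(total) = 72 kg × 1.9 L/kg = 136.8 L
CL = ln 2 · Vd / t½ = 0.693 × 136.8 / 48.7 = 1.947 L/h
D = CL × Css × τ / F = 1.947 × 5.1 × 24 / 0.3 = 794.4 mg

794 mg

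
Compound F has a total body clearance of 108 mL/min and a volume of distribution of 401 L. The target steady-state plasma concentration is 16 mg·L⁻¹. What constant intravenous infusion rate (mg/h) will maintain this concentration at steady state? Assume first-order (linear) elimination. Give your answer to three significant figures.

104 mg/h

CL = 108 mL/min = 108 × 0.06 = 6.480 L/h
R₀ = 6.480 × 16 = 103.7 mg/h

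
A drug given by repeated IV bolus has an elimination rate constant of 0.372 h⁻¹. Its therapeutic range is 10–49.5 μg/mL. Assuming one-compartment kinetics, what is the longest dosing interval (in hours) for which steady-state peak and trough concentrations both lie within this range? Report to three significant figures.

4.30 h

Between IV bolus doses, concentration decays as C = C₀·e^(−kτ), so C_peak/C_trough = e^(kτ).
τ_max = ln(C_peak/C_trough) / k = ln(49.5/10) / 0.3720 = 1.599 / 0.3720 = 4.298 h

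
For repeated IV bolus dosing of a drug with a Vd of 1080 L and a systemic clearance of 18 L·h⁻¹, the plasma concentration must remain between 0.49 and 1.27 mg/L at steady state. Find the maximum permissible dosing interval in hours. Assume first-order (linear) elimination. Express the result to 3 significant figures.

k = CL / Vd = 18.00 / 1080 = 0.01667 h⁻¹
Between IV bolus doses, concentration decays as C = C₀·e^(−kτ), so C_peak/C_trough = e^(kτ).
τ_max = ln(C_peak/C_trough) / k = ln(1.27/0.49) / 0.01667 = 0.9524 / 0.01667 = 57.13 h

57.1 h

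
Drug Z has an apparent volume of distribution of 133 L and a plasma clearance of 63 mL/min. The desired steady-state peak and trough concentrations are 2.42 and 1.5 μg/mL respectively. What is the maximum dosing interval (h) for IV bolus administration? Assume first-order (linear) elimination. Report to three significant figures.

16.8 h

CL = 63 mL/min × 60/1000 = 3.780 L/h
k = CL / Vd = 3.780 / 133.0 = 0.02842 h⁻¹
Between IV bolus doses, concentration decays as C = C₀·e^(−kτ), so C_peak/C_trough = e^(kτ).
τ_max = ln(C_peak/C_trough) / k = ln(2.42/1.5) / 0.02842 = 0.4783 / 0.02842 = 16.83 h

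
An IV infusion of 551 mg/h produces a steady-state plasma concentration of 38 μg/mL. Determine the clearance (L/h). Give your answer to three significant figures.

14.5 L/h

At steady state, infusion rate = CL × Css, so CL = rate / Css.
CL = 551 / 38 = 14.50 L/h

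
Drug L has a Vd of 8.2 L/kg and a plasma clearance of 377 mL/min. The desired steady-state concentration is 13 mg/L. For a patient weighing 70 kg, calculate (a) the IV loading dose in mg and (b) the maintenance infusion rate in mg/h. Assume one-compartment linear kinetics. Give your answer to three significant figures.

(a) 7460 mg; (b) 294 mg/h

Vd(total) = 70 kg × 8.2 L/kg = 574.0 L
Loading dose = Vd × C = 574.0 × 13 = 7462 mg
CL = 377 mL/min × 60/1000 = 22.62 L/h
Maintenance infusion rate = CL × Css = 22.62 × 13 = 294.1 mg/h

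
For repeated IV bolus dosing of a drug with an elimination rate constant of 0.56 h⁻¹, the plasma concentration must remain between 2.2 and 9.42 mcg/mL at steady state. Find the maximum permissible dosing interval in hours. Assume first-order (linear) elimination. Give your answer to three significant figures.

2.60 h

Between IV bolus doses, concentration decays as C = C₀·e^(−kτ), so C_peak/C_trough = e^(kτ).
τ_max = ln(C_peak/C_trough) / k = ln(9.42/2.2) / 0.5600 = 1.454 / 0.5600 = 2.596 h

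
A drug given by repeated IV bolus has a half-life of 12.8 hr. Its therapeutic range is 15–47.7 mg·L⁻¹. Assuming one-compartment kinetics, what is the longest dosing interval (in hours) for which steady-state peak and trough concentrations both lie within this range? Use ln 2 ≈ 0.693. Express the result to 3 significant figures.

21.4 h

k = 0.693 / t½ = 0.693 / 12.8 = 0.05414 h⁻¹
Between IV bolus doses, concentration decays as C = C₀·e^(−kτ), so C_peak/C_trough = e^(kτ).
τ_max = ln(C_peak/C_trough) / k = ln(47.7/15) / 0.05414 = 1.157 / 0.05414 = 21.37 h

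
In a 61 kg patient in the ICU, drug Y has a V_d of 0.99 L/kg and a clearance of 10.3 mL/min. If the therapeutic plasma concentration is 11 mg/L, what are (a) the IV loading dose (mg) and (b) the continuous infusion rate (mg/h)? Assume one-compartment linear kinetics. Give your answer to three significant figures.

(a) 664 mg; (b) 6.80 mg/h

Vd = 0.99 L/kg × 61 kg = 60.39 L
LD = Vd · C_target = 60.39 × 11 = 664.3 mg
Convert clearance: 10.3 mL/min × 60 min/h ÷ 1000 mL/L = 0.6180 L/h
Maintenance infusion rate = CL × Css = 0.6180 × 11 = 6.798 mg/h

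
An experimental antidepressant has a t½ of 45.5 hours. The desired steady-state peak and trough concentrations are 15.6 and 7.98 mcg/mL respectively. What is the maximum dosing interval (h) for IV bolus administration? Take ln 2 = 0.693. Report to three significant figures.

k = 0.693 / t½ = 0.693 / 45.5 = 0.01523 h⁻¹
Between IV bolus doses, concentration decays as C = C₀·e^(−kτ), so C_peak/C_trough = e^(kτ).
τ_max = ln(C_peak/C_trough) / k = ln(15.6/7.98) / 0.01523 = 0.6703 / 0.01523 = 44.01 h

44.0 h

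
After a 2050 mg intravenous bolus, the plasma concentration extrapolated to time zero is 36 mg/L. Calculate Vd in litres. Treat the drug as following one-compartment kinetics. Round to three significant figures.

Immediately after an IV bolus, C₀ = Dose / Vd, so Vd = Dose / C₀.
Vd = 2050 / 36 = 56.94 L

56.9 L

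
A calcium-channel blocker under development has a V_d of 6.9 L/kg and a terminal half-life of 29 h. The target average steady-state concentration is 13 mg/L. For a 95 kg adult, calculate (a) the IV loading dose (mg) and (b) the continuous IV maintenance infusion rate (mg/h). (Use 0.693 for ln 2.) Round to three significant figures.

(a) 8520 mg; (b) 204 mg/h

Vd(total) = 95 kg × 6.9 L/kg = 655.5 L
LD = Vd × C = 655.5 × 13 = 8522 mg
CL = 0.693 × Vd / t½ = 0.693 × 655.5 / 29 = 15.66 L/h
Infusion rate = CL × Css = 15.66 × 13 = 203.6 mg/h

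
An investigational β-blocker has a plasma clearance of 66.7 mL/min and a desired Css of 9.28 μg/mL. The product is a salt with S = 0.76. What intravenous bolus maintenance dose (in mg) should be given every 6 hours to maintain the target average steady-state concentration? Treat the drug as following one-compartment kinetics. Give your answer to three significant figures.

CL = 66.7 mL/min × 60/1000 = 4.002 L/h
At steady state, dose per interval replaces the amount cleared in that interval: S·D/τ = CL·Css.
D = CL × Css × τ / S = 4.002 × 9.28 × 6 / 0.76 = 293.2 mg

293 mg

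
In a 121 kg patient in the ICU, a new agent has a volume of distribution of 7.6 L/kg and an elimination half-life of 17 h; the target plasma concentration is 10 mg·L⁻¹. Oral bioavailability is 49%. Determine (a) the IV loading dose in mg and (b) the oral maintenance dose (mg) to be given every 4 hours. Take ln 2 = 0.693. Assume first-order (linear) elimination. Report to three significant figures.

(a) 9200 mg; (b) 3060 mg

Vd = 7.6 L/kg × 121 kg = 919.6 L
LD = Vd × C = 919.6 × 10 = 9196 mg
CL = 0.693 × Vd / t½ = 0.693 × 919.6 / 17 = 37.49 L/h
D = CL × Css × τ / F = 37.49 × 10 × 4 / 0.49 = 3060 mg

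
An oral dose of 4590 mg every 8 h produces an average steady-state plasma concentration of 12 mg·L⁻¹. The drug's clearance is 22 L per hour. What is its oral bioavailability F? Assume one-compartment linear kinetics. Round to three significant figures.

F·D/τ = CL·Css at steady state → F = CL·Css·τ / D.
F = 22 × 12 × 8 / 4590 = 0.460

0.460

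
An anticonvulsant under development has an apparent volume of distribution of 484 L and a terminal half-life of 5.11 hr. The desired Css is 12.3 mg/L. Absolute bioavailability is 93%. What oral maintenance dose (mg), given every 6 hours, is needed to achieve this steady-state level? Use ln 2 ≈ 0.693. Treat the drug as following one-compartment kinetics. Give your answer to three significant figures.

5210 mg

k = 0.693/5.11 = 0.1356 h⁻¹, so CL = k·Vd = 0.1356 × 484.0 = 65.63 L/h
D = CL × Css × τ / F = 65.63 × 12.3 × 6 / 0.93 = 5208 mg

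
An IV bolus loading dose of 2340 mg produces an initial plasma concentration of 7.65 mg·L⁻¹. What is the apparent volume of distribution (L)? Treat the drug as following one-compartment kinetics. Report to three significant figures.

Immediately after an IV bolus, C₀ = Dose / Vd, so Vd = Dose / C₀.
Vd = 2340 / 7.65 = 305.9 L

306 L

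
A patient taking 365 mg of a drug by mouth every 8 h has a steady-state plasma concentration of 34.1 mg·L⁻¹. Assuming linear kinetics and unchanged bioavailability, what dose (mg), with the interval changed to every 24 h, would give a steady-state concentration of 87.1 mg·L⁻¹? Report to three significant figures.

For first-order elimination, Css ∝ F·D/(CL·τ); F and CL are unchanged, so Css ∝ D/τ.
D₂ = D₁ × (Css,target / Css,current) × (τ₂/τ₁) = 365 × (87.1/34.1) × (24/8) = 2797 mg

2800 mg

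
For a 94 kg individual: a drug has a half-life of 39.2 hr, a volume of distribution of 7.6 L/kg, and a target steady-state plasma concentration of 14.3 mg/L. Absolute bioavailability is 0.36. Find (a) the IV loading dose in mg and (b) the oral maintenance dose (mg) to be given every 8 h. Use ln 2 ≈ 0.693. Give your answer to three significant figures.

(a) 10200 mg; (b) 4010 mg

Vd(total) = 94 kg × 7.6 L/kg = 714.4 L
LD = Vd × C = 714.4 × 14.3 = 10220 mg
CL = 0.693 × Vd / t½ = 0.693 × 714.4 / 39.2 = 12.63 L/h
D = CL × Css × τ / F = 12.63 × 14.3 × 8 / 0.36 = 4014 mg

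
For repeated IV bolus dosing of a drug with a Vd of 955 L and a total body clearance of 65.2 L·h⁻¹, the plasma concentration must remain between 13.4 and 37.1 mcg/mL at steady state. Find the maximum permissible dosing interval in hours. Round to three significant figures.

14.9 h

k = CL / Vd = 65.20 / 955.0 = 0.06827 h⁻¹
Between IV bolus doses, concentration decays as C = C₀·e^(−kτ), so C_peak/C_trough = e^(kτ).
τ_max = ln(C_peak/C_trough) / k = ln(37.1/13.4) / 0.06827 = 1.018 / 0.06827 = 14.91 h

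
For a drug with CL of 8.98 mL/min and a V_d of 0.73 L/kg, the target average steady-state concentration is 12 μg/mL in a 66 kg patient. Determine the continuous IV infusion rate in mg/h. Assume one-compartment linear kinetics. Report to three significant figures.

6.47 mg/h

Convert clearance: 8.98 mL/min × 60 min/h ÷ 1000 mL/L = 0.5388 L/h
Infusion rate = CL · Css = 0.5388 L/h × 12 mg/L = 6.466 mg/h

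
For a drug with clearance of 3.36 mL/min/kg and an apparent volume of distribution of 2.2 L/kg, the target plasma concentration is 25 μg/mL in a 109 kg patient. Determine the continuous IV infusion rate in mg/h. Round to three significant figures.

CL = 3.36 mL/min/kg × 109 kg = 366.2 mL/min = 366.2 × 60/1000 = 21.97 L/h
Maintenance depends on clearance, not Vd — rate in must match rate out.
Infusion rate = CL · Css = 21.97 L/h × 25 mg/L = 549.3 mg/h

549 mg/h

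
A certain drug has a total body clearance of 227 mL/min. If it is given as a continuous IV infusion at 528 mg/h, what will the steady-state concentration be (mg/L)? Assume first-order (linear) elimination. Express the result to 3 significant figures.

38.8 mg/L

CL = 227 mL/min × 60/1000 = 13.62 L/h
Css = rate / CL = 528 / 13.62 = 38.77 mg/L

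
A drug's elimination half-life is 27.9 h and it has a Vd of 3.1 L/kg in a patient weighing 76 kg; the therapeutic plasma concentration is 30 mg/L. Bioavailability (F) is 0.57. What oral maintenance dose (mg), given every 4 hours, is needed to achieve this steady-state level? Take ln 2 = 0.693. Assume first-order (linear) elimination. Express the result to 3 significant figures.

1230 mg

Total Vd = 3.1 × 76 = 235.6 L
CL = 0.693 × Vd / t½ = 0.693 × 235.6 / 27.9 = 5.852 L/h
D = CL × Css × τ / F = 5.852 × 30 × 4 / 0.57 = 1232 mg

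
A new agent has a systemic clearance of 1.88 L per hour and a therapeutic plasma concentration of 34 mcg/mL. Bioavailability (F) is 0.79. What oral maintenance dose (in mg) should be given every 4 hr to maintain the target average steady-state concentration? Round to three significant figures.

D = CL × Css × τ / F = 1.880 × 34 × 4 / 0.79 = 323.6 mg

324 mg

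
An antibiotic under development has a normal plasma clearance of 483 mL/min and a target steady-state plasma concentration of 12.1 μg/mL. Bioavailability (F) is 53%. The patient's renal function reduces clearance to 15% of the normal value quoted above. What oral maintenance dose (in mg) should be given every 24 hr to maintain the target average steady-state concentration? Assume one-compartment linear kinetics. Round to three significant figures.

2380 mg

Convert clearance: 483 mL/min × 60 min/h ÷ 1000 mL/L = 28.98 L/h
Patient clearance = 0.15 × 28.98 = 4.347 L/h
At steady state, dose per interval replaces the amount cleared in that interval: F·D/τ = CL·Css.
D = CL × Css × τ / F = 4.347 × 12.1 × 24 / 0.53 = 2382 mg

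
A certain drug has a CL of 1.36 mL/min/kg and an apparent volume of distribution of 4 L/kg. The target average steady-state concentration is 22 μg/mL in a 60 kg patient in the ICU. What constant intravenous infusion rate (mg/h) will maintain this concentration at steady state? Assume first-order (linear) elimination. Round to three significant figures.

CL = 1.36 mL/min/kg × 60 kg = 81.60 mL/min = 81.60 × 60/1000 = 4.896 L/h
Maintenance depends on clearance, not Vd — rate in must match rate out.
Rate = CL × Css = 4.896 × 22 = 107.7 mg/h

108 mg/h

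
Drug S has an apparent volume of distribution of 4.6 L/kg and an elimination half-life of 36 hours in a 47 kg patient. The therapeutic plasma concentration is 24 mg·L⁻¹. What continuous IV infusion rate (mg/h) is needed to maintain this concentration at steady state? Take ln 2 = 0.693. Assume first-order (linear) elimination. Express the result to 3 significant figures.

Vd = 4.6 L/kg × 47 kg = 216.2 L
CL = 0.693 × Vd / t½ = 0.693 × 216.2 / 36 = 4.162 L/h
Infusion rate = CL × Css = 4.162 × 24 = 99.89 mg/h

99.9 mg/h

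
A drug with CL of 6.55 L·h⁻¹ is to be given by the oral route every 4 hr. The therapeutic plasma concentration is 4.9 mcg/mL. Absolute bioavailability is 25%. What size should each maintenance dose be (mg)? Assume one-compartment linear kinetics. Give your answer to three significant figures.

D = CL × Css × τ / F = 6.550 × 4.9 × 4 / 0.25 = 513.5 mg

514 mg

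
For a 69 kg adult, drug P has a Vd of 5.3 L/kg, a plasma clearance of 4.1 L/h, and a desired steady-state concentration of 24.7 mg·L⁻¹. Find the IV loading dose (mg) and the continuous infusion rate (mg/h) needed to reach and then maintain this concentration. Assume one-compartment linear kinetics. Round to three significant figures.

(a) 9030 mg; (b) 101 mg/h

Vd = 5.3 L/kg × 69 kg = 365.7 L
Loading: fill Vd to C_target → 365.7 L × 24.7 mg/L = 9033 mg
Maintenance: replace elimination → rate = CL × Css = 4.100 × 24.7 = 101.3 mg/h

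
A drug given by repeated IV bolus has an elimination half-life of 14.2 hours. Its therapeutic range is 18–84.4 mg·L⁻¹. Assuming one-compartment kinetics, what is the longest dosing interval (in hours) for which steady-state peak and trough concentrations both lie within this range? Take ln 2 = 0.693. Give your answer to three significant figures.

k = 0.693 / t½ = 0.693 / 14.2 = 0.04880 h⁻¹
Between IV bolus doses, concentration decays as C = C₀·e^(−kτ), so C_peak/C_trough = e^(kτ).
τ_max = ln(C_peak/C_trough) / k = ln(84.4/18) / 0.04880 = 1.545 / 0.04880 = 31.66 h

31.7 h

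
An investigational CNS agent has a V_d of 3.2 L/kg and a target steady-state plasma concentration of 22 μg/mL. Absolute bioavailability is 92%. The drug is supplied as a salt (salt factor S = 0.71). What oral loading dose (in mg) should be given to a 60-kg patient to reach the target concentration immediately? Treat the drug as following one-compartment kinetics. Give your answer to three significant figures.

Vd = 3.2 L/kg × 60 kg = 192.0 L
LD = Vd × C / F / S = 192.0 × 22.00 / 0.92 / 0.71 = 6467 mg

6470 mg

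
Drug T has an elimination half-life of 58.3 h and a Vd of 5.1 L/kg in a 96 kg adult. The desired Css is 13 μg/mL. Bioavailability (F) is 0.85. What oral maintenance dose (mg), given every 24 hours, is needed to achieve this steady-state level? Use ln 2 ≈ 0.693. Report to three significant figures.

Vd(total) = 96 kg × 5.1 L/kg = 489.6 L
CL = ln 2 · Vd / t½ = 0.693 × 489.6 / 58.3 = 5.820 L/h
D = CL × Css × τ / F = 5.820 × 13 × 24 / 0.85 = 2136 mg

2140 mg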